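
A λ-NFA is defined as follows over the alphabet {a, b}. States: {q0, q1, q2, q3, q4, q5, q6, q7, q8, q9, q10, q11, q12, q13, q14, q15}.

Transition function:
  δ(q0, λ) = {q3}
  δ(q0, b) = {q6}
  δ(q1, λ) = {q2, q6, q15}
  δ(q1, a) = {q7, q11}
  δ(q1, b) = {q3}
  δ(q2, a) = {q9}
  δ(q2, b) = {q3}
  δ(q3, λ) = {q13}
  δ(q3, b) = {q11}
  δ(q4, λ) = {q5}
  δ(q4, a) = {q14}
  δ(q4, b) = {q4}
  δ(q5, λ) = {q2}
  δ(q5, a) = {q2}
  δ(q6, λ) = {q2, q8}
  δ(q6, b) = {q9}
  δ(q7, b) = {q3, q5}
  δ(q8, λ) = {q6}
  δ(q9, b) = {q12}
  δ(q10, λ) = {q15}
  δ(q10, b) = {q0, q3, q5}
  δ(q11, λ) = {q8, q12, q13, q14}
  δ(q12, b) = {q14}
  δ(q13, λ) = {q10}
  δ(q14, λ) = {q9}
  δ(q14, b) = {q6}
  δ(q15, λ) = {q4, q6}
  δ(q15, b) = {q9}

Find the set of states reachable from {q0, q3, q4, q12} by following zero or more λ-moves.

{q0, q2, q3, q4, q5, q6, q8, q10, q12, q13, q15}

Start with {q0, q3, q4, q12}.
From q3 via λ: add q13.
From q4 via λ: add q5.
From q5 via λ: add q2.
From q13 via λ: add q10.
From q10 via λ: add q15.
From q15 via λ: add q6.
From q6 via λ: add q8.
No new states can be added; the closed set is {q0, q2, q3, q4, q5, q6, q8, q10, q12, q13, q15}.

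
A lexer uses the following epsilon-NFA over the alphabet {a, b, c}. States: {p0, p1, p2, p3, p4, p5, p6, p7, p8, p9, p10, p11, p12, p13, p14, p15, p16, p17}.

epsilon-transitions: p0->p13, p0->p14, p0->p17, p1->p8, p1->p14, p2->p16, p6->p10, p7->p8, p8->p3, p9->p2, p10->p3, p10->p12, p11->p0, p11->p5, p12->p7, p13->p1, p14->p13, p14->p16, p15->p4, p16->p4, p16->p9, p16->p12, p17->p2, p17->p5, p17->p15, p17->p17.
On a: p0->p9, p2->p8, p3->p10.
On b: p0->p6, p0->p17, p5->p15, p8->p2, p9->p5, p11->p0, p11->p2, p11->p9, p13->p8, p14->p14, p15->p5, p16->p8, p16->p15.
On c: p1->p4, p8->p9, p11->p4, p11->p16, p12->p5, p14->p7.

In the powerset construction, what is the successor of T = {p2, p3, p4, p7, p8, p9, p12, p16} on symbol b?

{p2, p3, p4, p5, p7, p8, p9, p12, p15, p16}

p8 on b → {p2}.
p9 on b → {p5}.
p16 on b → {p8, p15}.
No b-transition from p2, p3, p4, p7, p12.
Union after reading b: {p2, p5, p8, p15}.
Now take the epsilon-closure:
From p2 via epsilon: add p16.
From p8 via epsilon: add p3.
From p15 via epsilon: add p4.
From p16 via epsilon: add p9, p12.
From p12 via epsilon: add p7.
No new states can be added; the closed set is {p2, p3, p4, p5, p7, p8, p9, p12, p15, p16}.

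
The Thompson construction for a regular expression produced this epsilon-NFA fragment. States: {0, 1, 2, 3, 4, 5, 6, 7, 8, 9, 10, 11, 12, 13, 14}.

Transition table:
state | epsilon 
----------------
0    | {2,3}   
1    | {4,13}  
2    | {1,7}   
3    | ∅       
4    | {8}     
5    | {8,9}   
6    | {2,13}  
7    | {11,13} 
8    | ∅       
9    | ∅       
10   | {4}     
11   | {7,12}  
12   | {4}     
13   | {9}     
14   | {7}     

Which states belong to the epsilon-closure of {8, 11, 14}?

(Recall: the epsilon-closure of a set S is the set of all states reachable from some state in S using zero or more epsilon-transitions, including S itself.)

Start with {8, 11, 14}.
From 11 via epsilon: add 7, 12.
From 7 via epsilon: add 13.
From 12 via epsilon: add 4.
From 13 via epsilon: add 9.
No new states can be added; the closed set is {4, 7, 8, 9, 11, 12, 13, 14}.

{4, 7, 8, 9, 11, 12, 13, 14}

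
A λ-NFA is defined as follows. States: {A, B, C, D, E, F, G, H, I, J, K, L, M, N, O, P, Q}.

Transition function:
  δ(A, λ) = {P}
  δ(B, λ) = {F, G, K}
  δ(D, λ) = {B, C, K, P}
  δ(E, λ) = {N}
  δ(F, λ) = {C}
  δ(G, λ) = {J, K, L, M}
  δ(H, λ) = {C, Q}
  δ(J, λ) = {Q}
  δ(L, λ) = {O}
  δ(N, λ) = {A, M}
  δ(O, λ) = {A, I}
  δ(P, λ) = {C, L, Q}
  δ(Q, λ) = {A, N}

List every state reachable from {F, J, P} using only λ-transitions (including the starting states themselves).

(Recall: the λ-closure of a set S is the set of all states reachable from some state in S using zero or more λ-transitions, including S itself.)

Start with {F, J, P}.
From F via λ: add C.
From J via λ: add Q.
From P via λ: add L.
From L via λ: add O.
From Q via λ: add A, N.
From N via λ: add M.
From O via λ: add I.
No new states can be added; the closed set is {A, C, F, I, J, L, M, N, O, P, Q}.

{A, C, F, I, J, L, M, N, O, P, Q}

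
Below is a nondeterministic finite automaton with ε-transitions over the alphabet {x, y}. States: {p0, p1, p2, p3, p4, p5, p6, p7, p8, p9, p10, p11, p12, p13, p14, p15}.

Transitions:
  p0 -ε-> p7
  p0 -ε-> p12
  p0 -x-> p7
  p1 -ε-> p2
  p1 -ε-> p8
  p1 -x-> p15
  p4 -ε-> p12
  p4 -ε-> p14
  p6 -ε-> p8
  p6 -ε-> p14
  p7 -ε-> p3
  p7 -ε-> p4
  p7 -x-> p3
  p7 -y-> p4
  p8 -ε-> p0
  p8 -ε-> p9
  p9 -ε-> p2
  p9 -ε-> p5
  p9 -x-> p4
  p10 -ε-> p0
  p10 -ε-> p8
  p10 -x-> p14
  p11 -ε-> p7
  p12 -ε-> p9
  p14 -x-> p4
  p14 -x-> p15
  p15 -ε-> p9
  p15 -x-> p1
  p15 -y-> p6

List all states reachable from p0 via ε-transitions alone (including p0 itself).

Start with {p0}.
From p0 via ε: add p7, p12.
From p7 via ε: add p3, p4.
From p12 via ε: add p9.
From p4 via ε: add p14.
From p9 via ε: add p2, p5.
No new states can be added; the closed set is {p0, p2, p3, p4, p5, p7, p9, p12, p14}.

{p0, p2, p3, p4, p5, p7, p9, p12, p14}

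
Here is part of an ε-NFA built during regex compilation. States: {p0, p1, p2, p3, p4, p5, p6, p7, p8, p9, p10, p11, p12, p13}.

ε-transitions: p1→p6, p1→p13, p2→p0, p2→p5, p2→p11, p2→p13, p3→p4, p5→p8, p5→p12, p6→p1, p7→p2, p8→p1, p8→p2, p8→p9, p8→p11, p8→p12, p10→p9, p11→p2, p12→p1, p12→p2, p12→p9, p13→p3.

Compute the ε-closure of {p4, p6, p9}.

{p1, p3, p4, p6, p9, p13}

Start with {p4, p6, p9}.
From p6 via ε: add p1.
From p1 via ε: add p13.
From p13 via ε: add p3.
No new states can be added; the closed set is {p1, p3, p4, p6, p9, p13}.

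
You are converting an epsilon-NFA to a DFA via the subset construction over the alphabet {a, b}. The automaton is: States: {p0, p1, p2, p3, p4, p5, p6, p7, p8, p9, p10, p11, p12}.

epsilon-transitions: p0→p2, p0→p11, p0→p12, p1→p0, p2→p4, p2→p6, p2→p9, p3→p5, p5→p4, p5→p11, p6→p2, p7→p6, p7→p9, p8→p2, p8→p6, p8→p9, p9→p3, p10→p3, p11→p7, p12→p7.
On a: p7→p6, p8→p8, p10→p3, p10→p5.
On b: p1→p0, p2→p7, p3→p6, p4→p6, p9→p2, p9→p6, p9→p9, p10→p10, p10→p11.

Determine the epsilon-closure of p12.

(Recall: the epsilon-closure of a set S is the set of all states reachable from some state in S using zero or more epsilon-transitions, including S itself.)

Start with {p12}.
From p12 via epsilon: add p7.
From p7 via epsilon: add p6, p9.
From p6 via epsilon: add p2.
From p9 via epsilon: add p3.
From p2 via epsilon: add p4.
From p3 via epsilon: add p5.
From p5 via epsilon: add p11.
No new states can be added; the closed set is {p2, p3, p4, p5, p6, p7, p9, p11, p12}.

{p2, p3, p4, p5, p6, p7, p9, p11, p12}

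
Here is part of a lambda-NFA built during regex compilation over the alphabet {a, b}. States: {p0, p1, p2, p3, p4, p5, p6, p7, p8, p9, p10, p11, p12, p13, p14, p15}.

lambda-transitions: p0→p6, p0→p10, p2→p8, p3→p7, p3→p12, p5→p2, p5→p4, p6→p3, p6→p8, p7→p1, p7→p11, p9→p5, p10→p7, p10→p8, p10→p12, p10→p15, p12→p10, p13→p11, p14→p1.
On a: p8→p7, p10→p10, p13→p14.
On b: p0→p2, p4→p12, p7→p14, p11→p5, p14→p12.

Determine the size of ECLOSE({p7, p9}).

Start with {p7, p9}.
From p7 via lambda: add p1, p11.
From p9 via lambda: add p5.
From p5 via lambda: add p2, p4.
From p2 via lambda: add p8.
lambda-closure = {p1, p2, p4, p5, p7, p8, p9, p11}, which has 8 states.

8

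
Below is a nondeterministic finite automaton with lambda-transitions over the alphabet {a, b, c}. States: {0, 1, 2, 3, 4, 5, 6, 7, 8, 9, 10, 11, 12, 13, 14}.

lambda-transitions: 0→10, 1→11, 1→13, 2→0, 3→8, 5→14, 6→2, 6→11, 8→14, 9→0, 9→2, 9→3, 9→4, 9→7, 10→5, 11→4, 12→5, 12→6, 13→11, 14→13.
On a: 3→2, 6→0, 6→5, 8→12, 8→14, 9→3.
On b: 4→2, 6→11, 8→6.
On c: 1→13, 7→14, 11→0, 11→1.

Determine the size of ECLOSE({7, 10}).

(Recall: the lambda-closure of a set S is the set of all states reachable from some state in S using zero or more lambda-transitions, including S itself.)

Start with {7, 10}.
From 10 via lambda: add 5.
From 5 via lambda: add 14.
From 14 via lambda: add 13.
From 13 via lambda: add 11.
From 11 via lambda: add 4.
lambda-closure = {4, 5, 7, 10, 11, 13, 14}, which has 7 states.

7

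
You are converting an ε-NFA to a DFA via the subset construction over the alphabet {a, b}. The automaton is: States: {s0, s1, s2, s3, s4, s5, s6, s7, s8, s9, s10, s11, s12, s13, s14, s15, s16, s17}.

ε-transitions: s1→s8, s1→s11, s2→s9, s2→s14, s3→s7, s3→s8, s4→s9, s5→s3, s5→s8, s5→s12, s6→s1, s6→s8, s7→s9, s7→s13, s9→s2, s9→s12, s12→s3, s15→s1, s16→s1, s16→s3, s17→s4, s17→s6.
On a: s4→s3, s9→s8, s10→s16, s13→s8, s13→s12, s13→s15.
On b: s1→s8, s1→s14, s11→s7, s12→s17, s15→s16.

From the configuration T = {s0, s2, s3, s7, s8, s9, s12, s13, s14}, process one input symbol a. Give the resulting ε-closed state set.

s9 on a → {s8}.
s13 on a → {s8, s12, s15}.
No a-transition from s0, s2, s3, s7, s8, s12, s14.
Union after reading a: {s8, s12, s15}.
Now take the ε-closure:
From s12 via ε: add s3.
From s15 via ε: add s1.
From s1 via ε: add s11.
From s3 via ε: add s7.
From s7 via ε: add s9, s13.
From s9 via ε: add s2.
From s2 via ε: add s14.
No new states can be added; the closed set is {s1, s2, s3, s7, s8, s9, s11, s12, s13, s14, s15}.

{s1, s2, s3, s7, s8, s9, s11, s12, s13, s14, s15}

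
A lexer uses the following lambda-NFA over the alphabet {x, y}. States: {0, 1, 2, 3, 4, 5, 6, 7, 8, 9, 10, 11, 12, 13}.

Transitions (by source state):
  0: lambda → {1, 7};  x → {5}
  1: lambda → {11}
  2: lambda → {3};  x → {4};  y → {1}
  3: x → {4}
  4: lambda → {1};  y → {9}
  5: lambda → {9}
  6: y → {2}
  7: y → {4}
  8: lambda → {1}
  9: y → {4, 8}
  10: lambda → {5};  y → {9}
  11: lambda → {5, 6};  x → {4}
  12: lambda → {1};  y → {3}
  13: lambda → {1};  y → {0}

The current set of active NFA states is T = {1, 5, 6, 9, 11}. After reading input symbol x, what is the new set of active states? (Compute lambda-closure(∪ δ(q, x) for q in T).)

11 on x → {4}.
No x-transition from 1, 5, 6, 9.
Union after reading x: {4}.
Now take the lambda-closure:
From 4 via lambda: add 1.
From 1 via lambda: add 11.
From 11 via lambda: add 5, 6.
From 5 via lambda: add 9.
No new states can be added; the closed set is {1, 4, 5, 6, 9, 11}.

{1, 4, 5, 6, 9, 11}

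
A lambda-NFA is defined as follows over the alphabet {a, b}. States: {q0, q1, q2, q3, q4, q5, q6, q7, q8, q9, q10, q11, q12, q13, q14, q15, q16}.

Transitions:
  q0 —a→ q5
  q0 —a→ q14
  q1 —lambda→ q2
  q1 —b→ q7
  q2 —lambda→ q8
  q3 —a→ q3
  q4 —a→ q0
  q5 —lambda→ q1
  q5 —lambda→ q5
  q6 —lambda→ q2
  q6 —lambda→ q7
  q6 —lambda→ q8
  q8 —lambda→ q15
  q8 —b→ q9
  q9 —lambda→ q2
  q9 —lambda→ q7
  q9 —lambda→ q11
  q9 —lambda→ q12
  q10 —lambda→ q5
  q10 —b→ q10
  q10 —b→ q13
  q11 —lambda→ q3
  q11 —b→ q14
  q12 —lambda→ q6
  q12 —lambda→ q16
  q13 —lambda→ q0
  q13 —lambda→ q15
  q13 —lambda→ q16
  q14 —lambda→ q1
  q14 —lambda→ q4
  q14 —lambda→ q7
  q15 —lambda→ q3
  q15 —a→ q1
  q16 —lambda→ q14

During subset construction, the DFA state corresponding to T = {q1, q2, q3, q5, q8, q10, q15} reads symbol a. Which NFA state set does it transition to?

{q1, q2, q3, q8, q15}

q3 on a → {q3}.
q15 on a → {q1}.
No a-transition from q1, q2, q5, q8, q10.
Union after reading a: {q1, q3}.
Now take the lambda-closure:
From q1 via lambda: add q2.
From q2 via lambda: add q8.
From q8 via lambda: add q15.
No new states can be added; the closed set is {q1, q2, q3, q8, q15}.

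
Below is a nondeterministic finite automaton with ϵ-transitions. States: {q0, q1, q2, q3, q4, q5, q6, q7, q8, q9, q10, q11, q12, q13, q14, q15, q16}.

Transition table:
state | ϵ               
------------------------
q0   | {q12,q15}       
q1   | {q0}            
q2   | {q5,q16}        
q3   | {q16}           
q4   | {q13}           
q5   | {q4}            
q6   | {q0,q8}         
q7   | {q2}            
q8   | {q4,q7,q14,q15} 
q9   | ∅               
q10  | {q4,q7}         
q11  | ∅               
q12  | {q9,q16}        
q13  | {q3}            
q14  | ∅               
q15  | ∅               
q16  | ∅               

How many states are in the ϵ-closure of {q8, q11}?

11

Start with {q8, q11}.
From q8 via ϵ: add q4, q7, q14, q15.
From q4 via ϵ: add q13.
From q7 via ϵ: add q2.
From q2 via ϵ: add q5, q16.
From q13 via ϵ: add q3.
ϵ-closure = {q2, q3, q4, q5, q7, q8, q11, q13, q14, q15, q16}, which has 11 states.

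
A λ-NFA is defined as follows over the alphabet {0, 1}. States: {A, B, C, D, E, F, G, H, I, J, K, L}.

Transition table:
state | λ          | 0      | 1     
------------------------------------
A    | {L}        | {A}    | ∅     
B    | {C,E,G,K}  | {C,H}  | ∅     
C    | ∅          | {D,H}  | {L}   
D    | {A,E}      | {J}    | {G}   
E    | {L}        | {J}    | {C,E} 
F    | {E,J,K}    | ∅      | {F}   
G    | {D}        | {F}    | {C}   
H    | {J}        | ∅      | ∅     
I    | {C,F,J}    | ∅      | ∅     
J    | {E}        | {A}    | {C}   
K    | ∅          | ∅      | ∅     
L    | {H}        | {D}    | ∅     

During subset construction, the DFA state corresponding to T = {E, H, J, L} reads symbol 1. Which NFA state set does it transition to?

{C, E, H, J, L}

E on 1 → {C, E}.
J on 1 → {C}.
No 1-transition from H, L.
Union after reading 1: {C, E}.
Now take the λ-closure:
From E via λ: add L.
From L via λ: add H.
From H via λ: add J.
No new states can be added; the closed set is {C, E, H, J, L}.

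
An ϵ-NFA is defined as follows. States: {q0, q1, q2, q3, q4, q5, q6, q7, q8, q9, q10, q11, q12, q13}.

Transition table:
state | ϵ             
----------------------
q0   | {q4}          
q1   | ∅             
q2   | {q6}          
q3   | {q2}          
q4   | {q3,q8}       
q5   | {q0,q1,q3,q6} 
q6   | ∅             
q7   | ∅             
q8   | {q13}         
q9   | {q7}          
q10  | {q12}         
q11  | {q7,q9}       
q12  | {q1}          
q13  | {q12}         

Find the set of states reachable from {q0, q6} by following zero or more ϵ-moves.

{q0, q1, q2, q3, q4, q6, q8, q12, q13}

Start with {q0, q6}.
From q0 via ϵ: add q4.
From q4 via ϵ: add q3, q8.
From q3 via ϵ: add q2.
From q8 via ϵ: add q13.
From q13 via ϵ: add q12.
From q12 via ϵ: add q1.
No new states can be added; the closed set is {q0, q1, q2, q3, q4, q6, q8, q12, q13}.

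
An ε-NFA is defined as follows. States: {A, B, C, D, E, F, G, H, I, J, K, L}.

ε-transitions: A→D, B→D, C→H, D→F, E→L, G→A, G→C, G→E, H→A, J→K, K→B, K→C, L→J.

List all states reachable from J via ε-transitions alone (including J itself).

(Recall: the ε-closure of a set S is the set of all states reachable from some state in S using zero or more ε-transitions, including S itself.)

Start with {J}.
From J via ε: add K.
From K via ε: add B, C.
From B via ε: add D.
From C via ε: add H.
From D via ε: add F.
From H via ε: add A.
No new states can be added; the closed set is {A, B, C, D, F, H, J, K}.

{A, B, C, D, F, H, J, K}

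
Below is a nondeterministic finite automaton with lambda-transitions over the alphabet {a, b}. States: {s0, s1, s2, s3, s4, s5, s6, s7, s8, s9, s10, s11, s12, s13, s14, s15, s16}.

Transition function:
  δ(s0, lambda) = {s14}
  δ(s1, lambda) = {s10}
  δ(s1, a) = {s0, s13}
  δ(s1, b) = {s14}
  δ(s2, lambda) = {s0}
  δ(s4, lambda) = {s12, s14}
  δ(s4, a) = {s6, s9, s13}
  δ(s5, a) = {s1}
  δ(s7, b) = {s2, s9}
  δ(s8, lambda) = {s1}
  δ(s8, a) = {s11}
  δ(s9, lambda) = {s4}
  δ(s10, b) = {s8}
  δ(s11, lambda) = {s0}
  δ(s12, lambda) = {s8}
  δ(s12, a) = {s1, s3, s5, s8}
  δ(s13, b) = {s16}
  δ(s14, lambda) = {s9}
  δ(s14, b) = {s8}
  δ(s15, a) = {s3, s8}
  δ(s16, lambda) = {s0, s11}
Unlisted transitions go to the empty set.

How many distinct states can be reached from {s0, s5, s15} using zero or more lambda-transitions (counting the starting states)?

Start with {s0, s5, s15}.
From s0 via lambda: add s14.
From s14 via lambda: add s9.
From s9 via lambda: add s4.
From s4 via lambda: add s12.
From s12 via lambda: add s8.
From s8 via lambda: add s1.
From s1 via lambda: add s10.
lambda-closure = {s0, s1, s4, s5, s8, s9, s10, s12, s14, s15}, which has 10 states.

10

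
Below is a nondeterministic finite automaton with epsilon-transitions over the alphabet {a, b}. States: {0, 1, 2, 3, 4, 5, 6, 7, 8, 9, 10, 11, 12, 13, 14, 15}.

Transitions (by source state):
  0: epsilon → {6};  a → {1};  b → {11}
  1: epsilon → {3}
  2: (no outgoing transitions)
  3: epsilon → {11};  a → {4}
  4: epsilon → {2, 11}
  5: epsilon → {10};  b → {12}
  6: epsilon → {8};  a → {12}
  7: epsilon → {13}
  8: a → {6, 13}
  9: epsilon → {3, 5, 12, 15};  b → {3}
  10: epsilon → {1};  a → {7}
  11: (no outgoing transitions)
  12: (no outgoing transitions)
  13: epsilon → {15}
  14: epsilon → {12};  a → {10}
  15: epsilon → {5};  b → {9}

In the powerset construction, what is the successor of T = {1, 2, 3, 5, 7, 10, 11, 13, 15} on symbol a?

3 on a → {4}.
10 on a → {7}.
No a-transition from 1, 2, 5, 7, 11, 13, 15.
Union after reading a: {4, 7}.
Now take the epsilon-closure:
From 4 via epsilon: add 2, 11.
From 7 via epsilon: add 13.
From 13 via epsilon: add 15.
From 15 via epsilon: add 5.
From 5 via epsilon: add 10.
From 10 via epsilon: add 1.
From 1 via epsilon: add 3.
No new states can be added; the closed set is {1, 2, 3, 4, 5, 7, 10, 11, 13, 15}.

{1, 2, 3, 4, 5, 7, 10, 11, 13, 15}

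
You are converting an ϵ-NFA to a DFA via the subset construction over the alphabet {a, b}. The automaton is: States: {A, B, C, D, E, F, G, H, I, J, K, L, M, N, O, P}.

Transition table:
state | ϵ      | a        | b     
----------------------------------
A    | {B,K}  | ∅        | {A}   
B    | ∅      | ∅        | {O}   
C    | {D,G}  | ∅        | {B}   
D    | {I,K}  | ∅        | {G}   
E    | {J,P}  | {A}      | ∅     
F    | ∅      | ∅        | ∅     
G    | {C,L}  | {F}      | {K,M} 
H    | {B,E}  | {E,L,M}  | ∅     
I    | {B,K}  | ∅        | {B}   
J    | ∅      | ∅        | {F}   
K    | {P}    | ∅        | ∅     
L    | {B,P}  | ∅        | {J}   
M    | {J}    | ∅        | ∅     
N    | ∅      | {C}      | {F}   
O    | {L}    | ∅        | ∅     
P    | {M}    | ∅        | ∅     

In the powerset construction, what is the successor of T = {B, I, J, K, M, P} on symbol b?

B on b → {O}.
I on b → {B}.
J on b → {F}.
No b-transition from K, M, P.
Union after reading b: {B, F, O}.
Now take the ϵ-closure:
From O via ϵ: add L.
From L via ϵ: add P.
From P via ϵ: add M.
From M via ϵ: add J.
No new states can be added; the closed set is {B, F, J, L, M, O, P}.

{B, F, J, L, M, O, P}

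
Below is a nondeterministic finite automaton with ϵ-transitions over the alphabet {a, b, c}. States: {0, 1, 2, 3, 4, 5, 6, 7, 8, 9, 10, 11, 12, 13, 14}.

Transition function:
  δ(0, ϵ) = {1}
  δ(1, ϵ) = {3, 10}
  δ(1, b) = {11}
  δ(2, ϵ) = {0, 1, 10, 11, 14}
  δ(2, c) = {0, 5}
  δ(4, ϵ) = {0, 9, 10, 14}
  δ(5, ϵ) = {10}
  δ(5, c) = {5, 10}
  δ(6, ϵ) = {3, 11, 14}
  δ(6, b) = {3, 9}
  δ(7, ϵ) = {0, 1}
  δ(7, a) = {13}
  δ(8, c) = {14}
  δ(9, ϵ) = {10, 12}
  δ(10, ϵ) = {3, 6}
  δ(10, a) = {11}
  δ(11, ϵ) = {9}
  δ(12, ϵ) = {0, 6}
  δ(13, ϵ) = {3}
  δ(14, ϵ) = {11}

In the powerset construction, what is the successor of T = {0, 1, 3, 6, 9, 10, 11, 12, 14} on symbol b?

1 on b → {11}.
6 on b → {3, 9}.
No b-transition from 0, 3, 9, 10, 11, 12, 14.
Union after reading b: {3, 9, 11}.
Now take the ϵ-closure:
From 9 via ϵ: add 10, 12.
From 10 via ϵ: add 6.
From 12 via ϵ: add 0.
From 0 via ϵ: add 1.
From 6 via ϵ: add 14.
No new states can be added; the closed set is {0, 1, 3, 6, 9, 10, 11, 12, 14}.

{0, 1, 3, 6, 9, 10, 11, 12, 14}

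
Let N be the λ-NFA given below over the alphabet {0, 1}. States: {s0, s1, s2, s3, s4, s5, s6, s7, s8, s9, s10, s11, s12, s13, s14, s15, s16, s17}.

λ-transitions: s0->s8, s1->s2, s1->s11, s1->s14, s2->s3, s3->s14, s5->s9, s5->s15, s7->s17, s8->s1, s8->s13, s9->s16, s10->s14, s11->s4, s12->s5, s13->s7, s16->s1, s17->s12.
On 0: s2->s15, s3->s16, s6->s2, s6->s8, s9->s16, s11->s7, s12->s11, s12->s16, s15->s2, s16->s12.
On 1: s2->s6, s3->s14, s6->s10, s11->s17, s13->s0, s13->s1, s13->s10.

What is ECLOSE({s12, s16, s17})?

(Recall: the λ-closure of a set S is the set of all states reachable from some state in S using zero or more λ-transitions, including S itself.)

{s1, s2, s3, s4, s5, s9, s11, s12, s14, s15, s16, s17}

Start with {s12, s16, s17}.
From s12 via λ: add s5.
From s16 via λ: add s1.
From s1 via λ: add s2, s11, s14.
From s5 via λ: add s9, s15.
From s2 via λ: add s3.
From s11 via λ: add s4.
No new states can be added; the closed set is {s1, s2, s3, s4, s5, s9, s11, s12, s14, s15, s16, s17}.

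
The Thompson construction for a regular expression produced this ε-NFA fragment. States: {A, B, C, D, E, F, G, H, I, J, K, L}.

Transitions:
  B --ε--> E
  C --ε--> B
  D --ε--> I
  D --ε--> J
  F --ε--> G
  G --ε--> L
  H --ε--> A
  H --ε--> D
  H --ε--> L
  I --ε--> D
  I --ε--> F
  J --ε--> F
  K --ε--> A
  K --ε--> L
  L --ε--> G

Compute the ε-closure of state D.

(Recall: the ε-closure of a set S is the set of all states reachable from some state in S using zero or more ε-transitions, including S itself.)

{D, F, G, I, J, L}

Start with {D}.
From D via ε: add I, J.
From I via ε: add F.
From F via ε: add G.
From G via ε: add L.
No new states can be added; the closed set is {D, F, G, I, J, L}.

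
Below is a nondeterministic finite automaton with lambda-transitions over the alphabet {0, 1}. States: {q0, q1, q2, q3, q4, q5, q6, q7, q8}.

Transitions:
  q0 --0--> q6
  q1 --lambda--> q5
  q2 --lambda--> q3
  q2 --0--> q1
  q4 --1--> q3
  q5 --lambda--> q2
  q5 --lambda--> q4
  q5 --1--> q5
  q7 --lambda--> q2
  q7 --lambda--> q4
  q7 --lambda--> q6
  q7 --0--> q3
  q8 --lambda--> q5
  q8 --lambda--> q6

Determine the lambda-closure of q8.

Start with {q8}.
From q8 via lambda: add q5, q6.
From q5 via lambda: add q2, q4.
From q2 via lambda: add q3.
No new states can be added; the closed set is {q2, q3, q4, q5, q6, q8}.

{q2, q3, q4, q5, q6, q8}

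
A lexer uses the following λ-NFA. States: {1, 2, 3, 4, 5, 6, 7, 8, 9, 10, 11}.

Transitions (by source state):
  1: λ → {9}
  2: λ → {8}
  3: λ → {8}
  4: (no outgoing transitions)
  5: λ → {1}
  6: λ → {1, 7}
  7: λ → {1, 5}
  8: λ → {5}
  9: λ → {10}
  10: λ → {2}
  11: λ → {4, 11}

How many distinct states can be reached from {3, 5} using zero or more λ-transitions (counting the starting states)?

Start with {3, 5}.
From 3 via λ: add 8.
From 5 via λ: add 1.
From 1 via λ: add 9.
From 9 via λ: add 10.
From 10 via λ: add 2.
λ-closure = {1, 2, 3, 5, 8, 9, 10}, which has 7 states.

7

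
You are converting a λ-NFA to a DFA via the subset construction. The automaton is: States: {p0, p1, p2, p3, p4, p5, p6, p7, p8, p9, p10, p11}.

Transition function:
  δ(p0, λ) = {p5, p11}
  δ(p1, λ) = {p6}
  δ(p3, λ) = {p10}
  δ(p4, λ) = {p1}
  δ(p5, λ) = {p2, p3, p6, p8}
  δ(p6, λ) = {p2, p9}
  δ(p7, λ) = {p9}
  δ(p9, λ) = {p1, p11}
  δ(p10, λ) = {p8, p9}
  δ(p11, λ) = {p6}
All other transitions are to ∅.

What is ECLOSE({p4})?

Start with {p4}.
From p4 via λ: add p1.
From p1 via λ: add p6.
From p6 via λ: add p2, p9.
From p9 via λ: add p11.
No new states can be added; the closed set is {p1, p2, p4, p6, p9, p11}.

{p1, p2, p4, p6, p9, p11}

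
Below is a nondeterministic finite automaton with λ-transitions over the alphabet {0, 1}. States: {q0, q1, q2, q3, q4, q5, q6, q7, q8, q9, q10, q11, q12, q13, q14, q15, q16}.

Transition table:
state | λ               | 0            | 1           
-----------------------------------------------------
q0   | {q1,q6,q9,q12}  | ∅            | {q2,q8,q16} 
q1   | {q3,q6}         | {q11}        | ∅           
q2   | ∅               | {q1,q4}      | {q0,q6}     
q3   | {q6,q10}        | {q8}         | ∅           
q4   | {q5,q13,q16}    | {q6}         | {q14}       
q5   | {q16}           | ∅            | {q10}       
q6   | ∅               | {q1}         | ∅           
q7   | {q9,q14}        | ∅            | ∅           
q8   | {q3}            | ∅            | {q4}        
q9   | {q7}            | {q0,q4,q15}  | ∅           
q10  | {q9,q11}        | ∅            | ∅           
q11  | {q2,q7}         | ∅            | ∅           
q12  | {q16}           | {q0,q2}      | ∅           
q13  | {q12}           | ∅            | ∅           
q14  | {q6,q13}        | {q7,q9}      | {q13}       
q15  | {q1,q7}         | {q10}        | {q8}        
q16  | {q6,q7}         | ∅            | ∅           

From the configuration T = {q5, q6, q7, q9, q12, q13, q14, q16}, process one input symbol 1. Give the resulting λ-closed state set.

{q2, q6, q7, q9, q10, q11, q12, q13, q14, q16}

q5 on 1 → {q10}.
q14 on 1 → {q13}.
No 1-transition from q6, q7, q9, q12, q13, q16.
Union after reading 1: {q10, q13}.
Now take the λ-closure:
From q10 via λ: add q9, q11.
From q13 via λ: add q12.
From q9 via λ: add q7.
From q11 via λ: add q2.
From q12 via λ: add q16.
From q7 via λ: add q14.
From q16 via λ: add q6.
No new states can be added; the closed set is {q2, q6, q7, q9, q10, q11, q12, q13, q14, q16}.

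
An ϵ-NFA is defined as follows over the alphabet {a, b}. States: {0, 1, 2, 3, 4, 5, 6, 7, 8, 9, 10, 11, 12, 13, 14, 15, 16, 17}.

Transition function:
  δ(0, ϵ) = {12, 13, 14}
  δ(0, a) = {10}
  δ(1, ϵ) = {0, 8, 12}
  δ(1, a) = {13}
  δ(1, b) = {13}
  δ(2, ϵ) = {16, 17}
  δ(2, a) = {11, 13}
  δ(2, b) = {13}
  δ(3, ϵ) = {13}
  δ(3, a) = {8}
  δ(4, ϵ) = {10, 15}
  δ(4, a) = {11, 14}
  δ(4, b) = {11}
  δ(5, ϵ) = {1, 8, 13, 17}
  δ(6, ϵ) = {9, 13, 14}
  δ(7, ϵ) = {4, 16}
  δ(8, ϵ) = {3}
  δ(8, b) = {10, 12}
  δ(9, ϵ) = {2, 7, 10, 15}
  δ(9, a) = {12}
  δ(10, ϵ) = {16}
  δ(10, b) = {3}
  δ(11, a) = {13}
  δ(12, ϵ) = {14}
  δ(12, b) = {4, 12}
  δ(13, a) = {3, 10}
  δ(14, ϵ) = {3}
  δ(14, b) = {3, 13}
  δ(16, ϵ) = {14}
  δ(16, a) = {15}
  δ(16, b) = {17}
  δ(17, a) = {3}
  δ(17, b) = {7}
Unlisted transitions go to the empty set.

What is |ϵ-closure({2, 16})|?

Start with {2, 16}.
From 2 via ϵ: add 17.
From 16 via ϵ: add 14.
From 14 via ϵ: add 3.
From 3 via ϵ: add 13.
ϵ-closure = {2, 3, 13, 14, 16, 17}, which has 6 states.

6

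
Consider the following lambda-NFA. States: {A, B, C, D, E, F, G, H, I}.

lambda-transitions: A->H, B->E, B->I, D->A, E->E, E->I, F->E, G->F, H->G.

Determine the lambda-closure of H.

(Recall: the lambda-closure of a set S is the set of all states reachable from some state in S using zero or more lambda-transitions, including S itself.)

{E, F, G, H, I}

Start with {H}.
From H via lambda: add G.
From G via lambda: add F.
From F via lambda: add E.
From E via lambda: add I.
No new states can be added; the closed set is {E, F, G, H, I}.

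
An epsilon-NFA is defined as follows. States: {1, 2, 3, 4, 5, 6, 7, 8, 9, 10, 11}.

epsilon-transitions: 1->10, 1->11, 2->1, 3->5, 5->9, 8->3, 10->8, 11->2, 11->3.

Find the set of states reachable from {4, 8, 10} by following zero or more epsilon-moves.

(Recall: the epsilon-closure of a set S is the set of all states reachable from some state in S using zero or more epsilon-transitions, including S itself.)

{3, 4, 5, 8, 9, 10}

Start with {4, 8, 10}.
From 8 via epsilon: add 3.
From 3 via epsilon: add 5.
From 5 via epsilon: add 9.
No new states can be added; the closed set is {3, 4, 5, 8, 9, 10}.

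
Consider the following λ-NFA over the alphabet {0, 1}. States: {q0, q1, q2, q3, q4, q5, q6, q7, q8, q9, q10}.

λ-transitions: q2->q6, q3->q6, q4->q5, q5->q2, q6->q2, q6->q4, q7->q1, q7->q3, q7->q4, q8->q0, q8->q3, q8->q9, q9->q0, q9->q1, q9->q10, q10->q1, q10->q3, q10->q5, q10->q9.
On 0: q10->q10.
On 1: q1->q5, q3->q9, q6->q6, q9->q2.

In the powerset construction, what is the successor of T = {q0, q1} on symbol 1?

q1 on 1 → {q5}.
No 1-transition from q0.
Union after reading 1: {q5}.
Now take the λ-closure:
From q5 via λ: add q2.
From q2 via λ: add q6.
From q6 via λ: add q4.
No new states can be added; the closed set is {q2, q4, q5, q6}.

{q2, q4, q5, q6}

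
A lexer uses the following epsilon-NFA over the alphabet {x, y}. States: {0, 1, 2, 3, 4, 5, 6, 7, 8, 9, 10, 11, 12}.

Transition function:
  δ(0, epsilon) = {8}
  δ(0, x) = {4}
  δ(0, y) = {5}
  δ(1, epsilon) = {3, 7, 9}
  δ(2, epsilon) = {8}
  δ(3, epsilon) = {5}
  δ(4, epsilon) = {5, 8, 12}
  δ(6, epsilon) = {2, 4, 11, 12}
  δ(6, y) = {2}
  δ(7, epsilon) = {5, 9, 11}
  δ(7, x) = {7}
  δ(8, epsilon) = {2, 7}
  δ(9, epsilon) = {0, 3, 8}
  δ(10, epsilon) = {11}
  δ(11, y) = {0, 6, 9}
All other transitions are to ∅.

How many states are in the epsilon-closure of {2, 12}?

Start with {2, 12}.
From 2 via epsilon: add 8.
From 8 via epsilon: add 7.
From 7 via epsilon: add 5, 9, 11.
From 9 via epsilon: add 0, 3.
epsilon-closure = {0, 2, 3, 5, 7, 8, 9, 11, 12}, which has 9 states.

9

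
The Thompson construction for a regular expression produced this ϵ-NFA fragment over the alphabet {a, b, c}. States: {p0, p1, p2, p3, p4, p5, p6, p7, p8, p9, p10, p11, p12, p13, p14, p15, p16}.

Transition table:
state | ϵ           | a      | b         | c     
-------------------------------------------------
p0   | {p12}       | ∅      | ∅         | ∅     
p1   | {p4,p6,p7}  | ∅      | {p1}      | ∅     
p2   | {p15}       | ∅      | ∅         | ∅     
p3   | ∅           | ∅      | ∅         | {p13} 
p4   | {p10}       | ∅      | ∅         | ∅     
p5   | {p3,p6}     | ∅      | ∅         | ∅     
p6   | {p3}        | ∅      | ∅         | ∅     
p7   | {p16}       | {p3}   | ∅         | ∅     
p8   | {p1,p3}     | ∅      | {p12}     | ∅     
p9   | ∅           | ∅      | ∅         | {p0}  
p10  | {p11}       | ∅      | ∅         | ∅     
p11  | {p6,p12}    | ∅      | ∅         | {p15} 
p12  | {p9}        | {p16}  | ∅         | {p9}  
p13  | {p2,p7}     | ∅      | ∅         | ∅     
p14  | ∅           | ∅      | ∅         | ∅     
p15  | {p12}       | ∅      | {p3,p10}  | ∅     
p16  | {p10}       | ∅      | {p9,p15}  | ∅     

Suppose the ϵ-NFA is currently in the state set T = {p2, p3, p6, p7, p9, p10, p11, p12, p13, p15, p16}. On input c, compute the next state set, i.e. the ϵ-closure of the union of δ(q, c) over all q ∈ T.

p3 on c → {p13}.
p9 on c → {p0}.
p11 on c → {p15}.
p12 on c → {p9}.
No c-transition from p2, p6, p7, p10, p13, p15, p16.
Union after reading c: {p0, p9, p13, p15}.
Now take the ϵ-closure:
From p0 via ϵ: add p12.
From p13 via ϵ: add p2, p7.
From p7 via ϵ: add p16.
From p16 via ϵ: add p10.
From p10 via ϵ: add p11.
From p11 via ϵ: add p6.
From p6 via ϵ: add p3.
No new states can be added; the closed set is {p0, p2, p3, p6, p7, p9, p10, p11, p12, p13, p15, p16}.

{p0, p2, p3, p6, p7, p9, p10, p11, p12, p13, p15, p16}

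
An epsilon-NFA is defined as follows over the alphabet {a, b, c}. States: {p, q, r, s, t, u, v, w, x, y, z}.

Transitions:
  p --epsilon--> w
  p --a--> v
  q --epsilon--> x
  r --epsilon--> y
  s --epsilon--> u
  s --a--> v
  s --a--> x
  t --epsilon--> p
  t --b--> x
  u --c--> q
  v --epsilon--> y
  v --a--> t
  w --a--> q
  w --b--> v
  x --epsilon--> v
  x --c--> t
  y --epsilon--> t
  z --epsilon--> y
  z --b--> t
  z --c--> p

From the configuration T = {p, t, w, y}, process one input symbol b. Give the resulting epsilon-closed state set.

t on b → {x}.
w on b → {v}.
No b-transition from p, y.
Union after reading b: {v, x}.
Now take the epsilon-closure:
From v via epsilon: add y.
From y via epsilon: add t.
From t via epsilon: add p.
From p via epsilon: add w.
No new states can be added; the closed set is {p, t, v, w, x, y}.

{p, t, v, w, x, y}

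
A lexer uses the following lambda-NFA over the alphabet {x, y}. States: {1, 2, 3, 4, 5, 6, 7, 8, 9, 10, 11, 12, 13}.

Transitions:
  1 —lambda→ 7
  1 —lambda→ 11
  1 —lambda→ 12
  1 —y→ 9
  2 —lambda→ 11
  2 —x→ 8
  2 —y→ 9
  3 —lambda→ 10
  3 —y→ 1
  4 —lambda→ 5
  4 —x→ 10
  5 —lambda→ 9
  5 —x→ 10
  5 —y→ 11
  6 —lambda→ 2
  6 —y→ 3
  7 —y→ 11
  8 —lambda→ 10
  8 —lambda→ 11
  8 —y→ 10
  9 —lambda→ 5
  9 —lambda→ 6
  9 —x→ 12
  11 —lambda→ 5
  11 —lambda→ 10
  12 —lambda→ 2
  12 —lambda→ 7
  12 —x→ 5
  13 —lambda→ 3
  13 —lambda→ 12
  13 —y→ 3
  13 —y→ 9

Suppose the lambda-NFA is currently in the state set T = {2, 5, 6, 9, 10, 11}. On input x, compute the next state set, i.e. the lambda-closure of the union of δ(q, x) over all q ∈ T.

{2, 5, 6, 7, 8, 9, 10, 11, 12}

2 on x → {8}.
5 on x → {10}.
9 on x → {12}.
No x-transition from 6, 10, 11.
Union after reading x: {8, 10, 12}.
Now take the lambda-closure:
From 8 via lambda: add 11.
From 12 via lambda: add 2, 7.
From 11 via lambda: add 5.
From 5 via lambda: add 9.
From 9 via lambda: add 6.
No new states can be added; the closed set is {2, 5, 6, 7, 8, 9, 10, 11, 12}.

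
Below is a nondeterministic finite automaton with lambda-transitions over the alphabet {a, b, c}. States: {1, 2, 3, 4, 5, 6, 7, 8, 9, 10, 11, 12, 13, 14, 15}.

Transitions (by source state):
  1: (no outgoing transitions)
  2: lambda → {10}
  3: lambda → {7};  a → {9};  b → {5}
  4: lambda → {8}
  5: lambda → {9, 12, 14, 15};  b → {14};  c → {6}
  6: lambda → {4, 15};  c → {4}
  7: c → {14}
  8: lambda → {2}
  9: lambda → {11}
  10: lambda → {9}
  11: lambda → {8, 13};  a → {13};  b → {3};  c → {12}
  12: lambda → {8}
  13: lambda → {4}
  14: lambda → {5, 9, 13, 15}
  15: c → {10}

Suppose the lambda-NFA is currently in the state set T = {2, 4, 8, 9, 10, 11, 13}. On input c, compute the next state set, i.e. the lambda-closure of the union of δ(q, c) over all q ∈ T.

11 on c → {12}.
No c-transition from 2, 4, 8, 9, 10, 13.
Union after reading c: {12}.
Now take the lambda-closure:
From 12 via lambda: add 8.
From 8 via lambda: add 2.
From 2 via lambda: add 10.
From 10 via lambda: add 9.
From 9 via lambda: add 11.
From 11 via lambda: add 13.
From 13 via lambda: add 4.
No new states can be added; the closed set is {2, 4, 8, 9, 10, 11, 12, 13}.

{2, 4, 8, 9, 10, 11, 12, 13}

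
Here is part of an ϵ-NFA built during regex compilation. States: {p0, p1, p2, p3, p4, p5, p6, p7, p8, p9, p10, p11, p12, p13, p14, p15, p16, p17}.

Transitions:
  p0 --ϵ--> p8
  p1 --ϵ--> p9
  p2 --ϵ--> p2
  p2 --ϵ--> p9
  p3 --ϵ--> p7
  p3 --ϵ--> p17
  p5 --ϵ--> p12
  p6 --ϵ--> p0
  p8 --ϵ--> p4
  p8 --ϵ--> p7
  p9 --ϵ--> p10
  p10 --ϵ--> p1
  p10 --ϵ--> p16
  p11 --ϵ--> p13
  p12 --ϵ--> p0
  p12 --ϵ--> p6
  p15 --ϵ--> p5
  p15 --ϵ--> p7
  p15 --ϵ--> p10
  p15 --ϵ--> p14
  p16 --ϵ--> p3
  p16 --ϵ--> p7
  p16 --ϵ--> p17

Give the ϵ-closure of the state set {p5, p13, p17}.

{p0, p4, p5, p6, p7, p8, p12, p13, p17}

Start with {p5, p13, p17}.
From p5 via ϵ: add p12.
From p12 via ϵ: add p0, p6.
From p0 via ϵ: add p8.
From p8 via ϵ: add p4, p7.
No new states can be added; the closed set is {p0, p4, p5, p6, p7, p8, p12, p13, p17}.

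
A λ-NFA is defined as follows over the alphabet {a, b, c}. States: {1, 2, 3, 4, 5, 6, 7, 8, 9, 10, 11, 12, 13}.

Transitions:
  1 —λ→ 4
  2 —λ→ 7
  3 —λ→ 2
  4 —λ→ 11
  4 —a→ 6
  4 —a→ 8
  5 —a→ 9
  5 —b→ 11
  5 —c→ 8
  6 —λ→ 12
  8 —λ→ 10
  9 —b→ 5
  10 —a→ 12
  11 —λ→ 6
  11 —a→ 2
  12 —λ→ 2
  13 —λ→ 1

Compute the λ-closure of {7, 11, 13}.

Start with {7, 11, 13}.
From 11 via λ: add 6.
From 13 via λ: add 1.
From 1 via λ: add 4.
From 6 via λ: add 12.
From 12 via λ: add 2.
No new states can be added; the closed set is {1, 2, 4, 6, 7, 11, 12, 13}.

{1, 2, 4, 6, 7, 11, 12, 13}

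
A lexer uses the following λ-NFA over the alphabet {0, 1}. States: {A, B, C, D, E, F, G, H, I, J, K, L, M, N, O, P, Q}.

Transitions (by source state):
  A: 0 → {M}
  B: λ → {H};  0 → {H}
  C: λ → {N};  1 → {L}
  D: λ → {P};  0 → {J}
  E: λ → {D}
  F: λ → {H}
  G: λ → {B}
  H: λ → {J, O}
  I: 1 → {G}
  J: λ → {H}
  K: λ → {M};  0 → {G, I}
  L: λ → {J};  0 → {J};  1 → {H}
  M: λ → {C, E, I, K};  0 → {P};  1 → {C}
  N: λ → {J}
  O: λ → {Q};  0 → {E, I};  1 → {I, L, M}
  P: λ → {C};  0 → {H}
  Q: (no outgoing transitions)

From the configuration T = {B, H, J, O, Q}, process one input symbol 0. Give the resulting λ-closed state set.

{C, D, E, H, I, J, N, O, P, Q}

B on 0 → {H}.
O on 0 → {E, I}.
No 0-transition from H, J, Q.
Union after reading 0: {E, H, I}.
Now take the λ-closure:
From E via λ: add D.
From H via λ: add J, O.
From D via λ: add P.
From O via λ: add Q.
From P via λ: add C.
From C via λ: add N.
No new states can be added; the closed set is {C, D, E, H, I, J, N, O, P, Q}.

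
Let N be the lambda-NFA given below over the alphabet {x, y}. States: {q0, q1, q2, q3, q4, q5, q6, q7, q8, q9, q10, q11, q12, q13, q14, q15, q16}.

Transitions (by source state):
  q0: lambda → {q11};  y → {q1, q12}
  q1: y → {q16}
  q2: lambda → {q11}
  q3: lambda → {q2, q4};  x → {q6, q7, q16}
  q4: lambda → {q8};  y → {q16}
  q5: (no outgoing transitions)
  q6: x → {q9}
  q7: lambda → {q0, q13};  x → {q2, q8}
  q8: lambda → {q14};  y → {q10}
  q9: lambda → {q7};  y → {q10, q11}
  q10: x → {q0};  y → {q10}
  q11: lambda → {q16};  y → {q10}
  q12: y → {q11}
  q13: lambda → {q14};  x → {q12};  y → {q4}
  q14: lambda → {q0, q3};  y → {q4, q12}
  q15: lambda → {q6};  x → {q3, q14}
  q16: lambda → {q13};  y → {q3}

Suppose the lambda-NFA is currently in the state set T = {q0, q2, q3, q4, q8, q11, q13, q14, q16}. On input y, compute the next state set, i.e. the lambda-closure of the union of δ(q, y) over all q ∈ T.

q0 on y → {q1, q12}.
q4 on y → {q16}.
q8 on y → {q10}.
q11 on y → {q10}.
q13 on y → {q4}.
q14 on y → {q4, q12}.
q16 on y → {q3}.
No y-transition from q2, q3.
Union after reading y: {q1, q3, q4, q10, q12, q16}.
Now take the lambda-closure:
From q3 via lambda: add q2.
From q4 via lambda: add q8.
From q16 via lambda: add q13.
From q2 via lambda: add q11.
From q8 via lambda: add q14.
From q14 via lambda: add q0.
No new states can be added; the closed set is {q0, q1, q2, q3, q4, q8, q10, q11, q12, q13, q14, q16}.

{q0, q1, q2, q3, q4, q8, q10, q11, q12, q13, q14, q16}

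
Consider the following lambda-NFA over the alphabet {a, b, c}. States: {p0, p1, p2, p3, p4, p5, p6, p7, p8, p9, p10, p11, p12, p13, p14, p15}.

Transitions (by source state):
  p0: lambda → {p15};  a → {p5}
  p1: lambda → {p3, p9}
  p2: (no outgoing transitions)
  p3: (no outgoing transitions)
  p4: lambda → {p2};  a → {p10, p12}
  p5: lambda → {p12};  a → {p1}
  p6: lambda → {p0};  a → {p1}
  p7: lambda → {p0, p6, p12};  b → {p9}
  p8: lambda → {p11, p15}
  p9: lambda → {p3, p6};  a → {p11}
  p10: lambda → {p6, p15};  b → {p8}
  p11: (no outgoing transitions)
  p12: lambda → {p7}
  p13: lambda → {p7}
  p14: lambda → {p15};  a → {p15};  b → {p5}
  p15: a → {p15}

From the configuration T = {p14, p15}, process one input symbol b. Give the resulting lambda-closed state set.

{p0, p5, p6, p7, p12, p15}

p14 on b → {p5}.
No b-transition from p15.
Union after reading b: {p5}.
Now take the lambda-closure:
From p5 via lambda: add p12.
From p12 via lambda: add p7.
From p7 via lambda: add p0, p6.
From p0 via lambda: add p15.
No new states can be added; the closed set is {p0, p5, p6, p7, p12, p15}.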